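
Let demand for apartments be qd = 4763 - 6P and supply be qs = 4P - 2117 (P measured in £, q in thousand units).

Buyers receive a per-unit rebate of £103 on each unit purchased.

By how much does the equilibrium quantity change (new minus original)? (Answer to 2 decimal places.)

Before the shock: 4763 - 6P = 4P - 2117 ⇒ 6880 = 10P ⇒ P = 688, q = 635.
Since buyers' out-of-pocket price is the market price minus the rebate, the effective demand curve becomes qd = 5381 - 6P.
Clearing the new market: 5381 - 6P = 4P - 2117, so P = 749.8 and q = 882.2.
Δq = 882.2 − 635 = +247.20.

+247.20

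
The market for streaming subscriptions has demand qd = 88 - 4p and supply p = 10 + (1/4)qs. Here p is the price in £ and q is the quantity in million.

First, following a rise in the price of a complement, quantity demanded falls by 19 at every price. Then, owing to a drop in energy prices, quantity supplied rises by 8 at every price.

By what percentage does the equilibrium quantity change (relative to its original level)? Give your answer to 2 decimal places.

-22.92

Initially, 88 - 4p = 4p - 40, so 128 = 8p and p = 16, q = 24.
After the shift, demand is qd = 69 - 4p and supply is qs = 4p - 32.
Clearing the new market: 69 - 4p = 4p - 32, so p = 12.625 and q = 18.5.
%Δq = (18.5 − 24) / 24 × 100 = -22.92%.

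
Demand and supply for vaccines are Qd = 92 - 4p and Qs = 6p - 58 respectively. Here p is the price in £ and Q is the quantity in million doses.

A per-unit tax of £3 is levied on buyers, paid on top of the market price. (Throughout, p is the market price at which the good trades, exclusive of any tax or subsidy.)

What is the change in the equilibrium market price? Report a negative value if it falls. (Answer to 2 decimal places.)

-1.20

Before the shock: 92 - 4p = 6p - 58 ⇒ 150 = 10p ⇒ p = 15, Q = 32.
Since buyers pay the price plus the tax, the effective demand curve becomes Qd = 80 - 4p.
New equilibrium: 80 - 4p = 6p - 58 ⇒ 138 = 10p ⇒ p = 13.8, Q = 24.8.
Δp = 13.8 − 15 = -1.20.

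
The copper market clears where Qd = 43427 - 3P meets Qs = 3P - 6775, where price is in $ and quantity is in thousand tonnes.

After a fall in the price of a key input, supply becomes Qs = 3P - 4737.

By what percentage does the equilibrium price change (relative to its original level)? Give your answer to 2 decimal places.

Before the shock: 43427 - 3P = 3P - 6775 ⇒ 50202 = 6P ⇒ P = 8367, Q = 18326.
With the change applied: demand Qd = 43427 - 3P, supply Qs = 3P - 4737.
Equate the new curves: 43427 - 3P = 3P - 4737, giving 48164 = 6P, P = 24082/3 ≈ 8027.3333, Q = 19345.
%ΔP = (8027.3333 − 8367) / 8367 × 100 = -4.06%.

-4.06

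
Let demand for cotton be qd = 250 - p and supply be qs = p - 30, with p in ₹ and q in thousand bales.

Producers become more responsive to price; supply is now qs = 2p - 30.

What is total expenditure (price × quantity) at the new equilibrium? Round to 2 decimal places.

14622.22

Solve the original market: 250 - p = p - 30, hence p = 140 and q = 110.
The new curves are qd = 250 - p (demand) and qs = 2p - 30 (supply).
New equilibrium: 250 - p = 2p - 30 ⇒ 280 = 3p ⇒ p = 280/3 ≈ 93.3333, q = 470/3 ≈ 156.6667.
New expenditure = 93.3333 × 156.6667 = 14622.22.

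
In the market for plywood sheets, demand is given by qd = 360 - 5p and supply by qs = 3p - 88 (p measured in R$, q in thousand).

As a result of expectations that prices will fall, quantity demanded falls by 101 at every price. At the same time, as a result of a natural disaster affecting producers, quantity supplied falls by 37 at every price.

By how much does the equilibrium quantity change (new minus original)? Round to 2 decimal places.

-61.00

Before the shock: 360 - 5p = 3p - 88 ⇒ 448 = 8p ⇒ p = 56, q = 80.
The new curves are qd = 259 - 5p (demand) and qs = 3p - 125 (supply).
Clearing the new market: 259 - 5p = 3p - 125, so p = 48 and q = 19.
Δq = 19 − 80 = -61.00.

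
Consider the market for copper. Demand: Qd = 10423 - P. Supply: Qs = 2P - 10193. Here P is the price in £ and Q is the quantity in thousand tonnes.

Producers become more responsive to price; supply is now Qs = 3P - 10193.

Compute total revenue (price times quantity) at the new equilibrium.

27156426

Before the shock: 10423 - P = 2P - 10193 ⇒ 20616 = 3P ⇒ P = 6872, Q = 3551.
After the shift, demand is Qd = 10423 - P and supply is Qs = 3P - 10193.
Equate the new curves: 10423 - P = 3P - 10193, giving 20616 = 4P, P = 5154, Q = 5269.
New expenditure = 5154 × 5269 = 27156426.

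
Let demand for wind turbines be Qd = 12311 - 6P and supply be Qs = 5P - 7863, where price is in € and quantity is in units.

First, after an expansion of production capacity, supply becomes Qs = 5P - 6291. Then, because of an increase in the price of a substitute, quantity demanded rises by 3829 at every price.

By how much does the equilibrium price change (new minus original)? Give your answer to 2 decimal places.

+205.18

Initially, 12311 - 6P = 5P - 7863, so 20174 = 11P and P = 1834, Q = 1307.
The new curves are Qd = 16140 - 6P (demand) and Qs = 5P - 6291 (supply).
Clearing the new market: 16140 - 6P = 5P - 6291, so P = 22431/11 ≈ 2039.1818 and Q = 42954/11 ≈ 3904.9091.
ΔP = 2039.1818 − 1834 = +205.18.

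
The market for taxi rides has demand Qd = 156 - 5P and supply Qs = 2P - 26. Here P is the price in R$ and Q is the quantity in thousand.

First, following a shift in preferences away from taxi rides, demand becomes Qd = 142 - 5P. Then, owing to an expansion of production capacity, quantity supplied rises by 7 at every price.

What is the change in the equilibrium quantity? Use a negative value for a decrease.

+1

Initially, 156 - 5P = 2P - 26, so 182 = 7P and P = 26, Q = 26.
The shock moves the curves to Qd = 142 - 5P and Qs = 2P - 19.
Setting them equal: 142 - 5P = 2P - 19 → 161 = 7P, so P = 23 and Q = 27.
ΔQ = 27 − 26 = +1.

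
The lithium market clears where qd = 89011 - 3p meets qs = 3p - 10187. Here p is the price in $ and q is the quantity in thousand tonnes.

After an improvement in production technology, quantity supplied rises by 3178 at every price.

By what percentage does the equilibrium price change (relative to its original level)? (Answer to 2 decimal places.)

Initially, 89011 - 3p = 3p - 10187, so 99198 = 6p and p = 16533, q = 39412.
The new curves are qd = 89011 - 3p (demand) and qs = 3p - 7009 (supply).
New equilibrium: 89011 - 3p = 3p - 7009 ⇒ 96020 = 6p ⇒ p = 48010/3 ≈ 16003.3333, q = 41001.
%Δp = (16003.3333 − 16533) / 16533 × 100 = -3.20%.

-3.20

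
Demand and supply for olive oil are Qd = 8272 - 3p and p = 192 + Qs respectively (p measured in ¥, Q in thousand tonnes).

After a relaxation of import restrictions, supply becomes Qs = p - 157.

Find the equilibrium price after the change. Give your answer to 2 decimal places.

2107.25

Original equilibrium: 8272 - 3p = p - 192 gives 8464 = 4p, so p = 2116 and Q = 1924.
After the shift, demand is Qd = 8272 - 3p and supply is Qs = p - 157.
New equilibrium: 8272 - 3p = p - 157 ⇒ 8429 = 4p ⇒ p = 2107.25, Q = 1950.25.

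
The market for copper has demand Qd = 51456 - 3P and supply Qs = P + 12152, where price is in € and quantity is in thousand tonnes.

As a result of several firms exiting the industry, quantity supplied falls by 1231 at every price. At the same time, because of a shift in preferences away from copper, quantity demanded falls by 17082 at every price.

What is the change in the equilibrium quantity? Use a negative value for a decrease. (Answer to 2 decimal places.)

Original equilibrium: 51456 - 3P = P + 12152 gives 39304 = 4P, so P = 9826 and Q = 21978.
With the change applied: demand Qd = 34374 - 3P, supply Qs = P + 10921.
Equate the new curves: 34374 - 3P = P + 10921, giving 23453 = 4P, P = 5863.25, Q = 16784.25.
ΔQ = 16784.25 − 21978 = -5193.75.

-5193.75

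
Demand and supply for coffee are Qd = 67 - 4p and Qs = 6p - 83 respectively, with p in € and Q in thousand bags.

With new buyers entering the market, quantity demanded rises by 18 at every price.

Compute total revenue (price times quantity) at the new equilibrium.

Original equilibrium: 67 - 4p = 6p - 83 gives 150 = 10p, so p = 15 and Q = 7.
The new curves are Qd = 85 - 4p (demand) and Qs = 6p - 83 (supply).
Equate the new curves: 85 - 4p = 6p - 83, giving 168 = 10p, p = 16.8, Q = 17.8.
New expenditure = 16.8 × 17.8 = 299.04.

299.04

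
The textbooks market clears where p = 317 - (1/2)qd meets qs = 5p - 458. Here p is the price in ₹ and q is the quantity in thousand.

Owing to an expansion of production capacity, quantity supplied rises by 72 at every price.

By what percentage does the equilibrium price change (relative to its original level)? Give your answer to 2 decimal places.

-6.59

Before the shock: 634 - 2p = 5p - 458 ⇒ 1092 = 7p ⇒ p = 156, q = 322.
After the shift, demand is qd = 634 - 2p and supply is qs = 5p - 386.
Clearing the new market: 634 - 2p = 5p - 386, so p = 1020/7 ≈ 145.7143 and q = 2398/7 ≈ 342.5714.
%Δp = (145.7143 − 156) / 156 × 100 = -6.59%.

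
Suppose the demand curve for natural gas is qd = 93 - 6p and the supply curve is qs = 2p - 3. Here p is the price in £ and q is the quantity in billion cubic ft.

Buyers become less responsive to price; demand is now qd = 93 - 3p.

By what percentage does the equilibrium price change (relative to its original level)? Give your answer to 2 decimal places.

Initially, 93 - 6p = 2p - 3, so 96 = 8p and p = 12, q = 21.
The new curves are qd = 93 - 3p (demand) and qs = 2p - 3 (supply).
New equilibrium: 93 - 3p = 2p - 3 ⇒ 96 = 5p ⇒ p = 19.2, q = 35.4.
%Δp = (19.2 − 12) / 12 × 100 = +60.00%.

+60.00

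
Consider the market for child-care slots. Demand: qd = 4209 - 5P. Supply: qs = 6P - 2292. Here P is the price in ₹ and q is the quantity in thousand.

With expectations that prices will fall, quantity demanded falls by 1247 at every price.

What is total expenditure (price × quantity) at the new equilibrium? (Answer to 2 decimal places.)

Before the shock: 4209 - 5P = 6P - 2292 ⇒ 6501 = 11P ⇒ P = 591, q = 1254.
After the shift, demand is qd = 2962 - 5P and supply is qs = 6P - 2292.
New equilibrium: 2962 - 5P = 6P - 2292 ⇒ 5254 = 11P ⇒ P = 5254/11 ≈ 477.6364, q = 6312/11 ≈ 573.8182.
New expenditure = 477.6364 × 573.8182 = 274076.43.

274076.43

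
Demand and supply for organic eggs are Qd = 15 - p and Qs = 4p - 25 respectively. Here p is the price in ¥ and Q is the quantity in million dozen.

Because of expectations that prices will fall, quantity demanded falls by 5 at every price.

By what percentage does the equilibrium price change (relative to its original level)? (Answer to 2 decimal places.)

-12.50

Original equilibrium: 15 - p = 4p - 25 gives 40 = 5p, so p = 8 and Q = 7.
With the change applied: demand Qd = 10 - p, supply Qs = 4p - 25.
Clearing the new market: 10 - p = 4p - 25, so p = 7 and Q = 3.
%Δp = (7 − 8) / 8 × 100 = -12.50%.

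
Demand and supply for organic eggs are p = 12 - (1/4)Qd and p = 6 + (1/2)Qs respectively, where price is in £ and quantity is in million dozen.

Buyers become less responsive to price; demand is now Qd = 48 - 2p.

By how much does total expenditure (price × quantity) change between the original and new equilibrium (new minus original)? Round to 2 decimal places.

Initially, 48 - 4p = 2p - 12, so 60 = 6p and p = 10, Q = 8.
The shock moves the curves to Qd = 48 - 2p and Qs = 2p - 12.
Equate the new curves: 48 - 2p = 2p - 12, giving 60 = 4p, p = 15, Q = 18.
Expenditure moves from 10×8 = 80 to 15×18 = 270; change = +190.00.

+190.00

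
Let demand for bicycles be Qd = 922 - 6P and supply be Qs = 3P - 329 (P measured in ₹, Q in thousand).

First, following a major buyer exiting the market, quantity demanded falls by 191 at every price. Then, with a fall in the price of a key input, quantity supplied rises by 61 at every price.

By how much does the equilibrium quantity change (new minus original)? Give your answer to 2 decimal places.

-23.00

Original equilibrium: 922 - 6P = 3P - 329 gives 1251 = 9P, so P = 139 and Q = 88.
The new curves are Qd = 731 - 6P (demand) and Qs = 3P - 268 (supply).
Clearing the new market: 731 - 6P = 3P - 268, so P = 111 and Q = 65.
ΔQ = 65 − 88 = -23.00.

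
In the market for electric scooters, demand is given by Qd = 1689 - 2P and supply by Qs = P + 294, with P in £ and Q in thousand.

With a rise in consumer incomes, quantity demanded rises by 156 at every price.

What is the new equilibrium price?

517

Initially, 1689 - 2P = P + 294, so 1395 = 3P and P = 465, Q = 759.
The shock moves the curves to Qd = 1845 - 2P and Qs = P + 294.
New equilibrium: 1845 - 2P = P + 294 ⇒ 1551 = 3P ⇒ P = 517, Q = 811.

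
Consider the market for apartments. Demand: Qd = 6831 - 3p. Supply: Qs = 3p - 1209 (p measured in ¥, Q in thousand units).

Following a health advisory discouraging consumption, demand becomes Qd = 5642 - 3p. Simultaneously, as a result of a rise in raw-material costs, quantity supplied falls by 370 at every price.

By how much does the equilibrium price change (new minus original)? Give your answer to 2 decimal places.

Initially, 6831 - 3p = 3p - 1209, so 8040 = 6p and p = 1340, Q = 2811.
After the shift, demand is Qd = 5642 - 3p and supply is Qs = 3p - 1579.
Setting them equal: 5642 - 3p = 3p - 1579 → 7221 = 6p, so p = 1203.5 and Q = 2031.5.
Δp = 1203.5 − 1340 = -136.50.

-136.50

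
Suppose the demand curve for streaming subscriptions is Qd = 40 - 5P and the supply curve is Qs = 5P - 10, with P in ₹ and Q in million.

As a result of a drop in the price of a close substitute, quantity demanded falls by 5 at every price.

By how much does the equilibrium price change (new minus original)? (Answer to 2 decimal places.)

-0.50

Solve the original market: 40 - 5P = 5P - 10, hence P = 5 and Q = 15.
After the shift, demand is Qd = 35 - 5P and supply is Qs = 5P - 10.
Clearing the new market: 35 - 5P = 5P - 10, so P = 4.5 and Q = 12.5.
ΔP = 4.5 − 5 = -0.50.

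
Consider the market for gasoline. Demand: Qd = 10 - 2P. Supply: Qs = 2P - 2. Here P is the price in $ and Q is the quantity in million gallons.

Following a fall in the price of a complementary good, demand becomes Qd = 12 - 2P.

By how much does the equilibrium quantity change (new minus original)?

Initially, 10 - 2P = 2P - 2, so 12 = 4P and P = 3, Q = 4.
The new curves are Qd = 12 - 2P (demand) and Qs = 2P - 2 (supply).
Clearing the new market: 12 - 2P = 2P - 2, so P = 3.5 and Q = 5.
ΔQ = 5 − 4 = +1.

+1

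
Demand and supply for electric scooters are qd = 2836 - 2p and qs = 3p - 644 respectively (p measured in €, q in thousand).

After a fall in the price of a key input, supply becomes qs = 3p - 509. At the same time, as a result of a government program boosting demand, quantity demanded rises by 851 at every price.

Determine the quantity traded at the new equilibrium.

2008.6

Original equilibrium: 2836 - 2p = 3p - 644 gives 3480 = 5p, so p = 696 and q = 1444.
The new curves are qd = 3687 - 2p (demand) and qs = 3p - 509 (supply).
Equate the new curves: 3687 - 2p = 3p - 509, giving 4196 = 5p, p = 839.2, q = 2008.6.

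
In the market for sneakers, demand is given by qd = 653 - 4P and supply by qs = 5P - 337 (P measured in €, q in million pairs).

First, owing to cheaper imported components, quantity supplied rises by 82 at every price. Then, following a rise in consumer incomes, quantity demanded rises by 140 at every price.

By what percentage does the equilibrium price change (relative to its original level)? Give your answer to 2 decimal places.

+5.86

Initially, 653 - 4P = 5P - 337, so 990 = 9P and P = 110, q = 213.
After the shift, demand is qd = 793 - 4P and supply is qs = 5P - 255.
New equilibrium: 793 - 4P = 5P - 255 ⇒ 1048 = 9P ⇒ P = 1048/9 ≈ 116.4444, q = 2945/9 ≈ 327.2222.
%ΔP = (116.4444 − 110) / 110 × 100 = +5.86%.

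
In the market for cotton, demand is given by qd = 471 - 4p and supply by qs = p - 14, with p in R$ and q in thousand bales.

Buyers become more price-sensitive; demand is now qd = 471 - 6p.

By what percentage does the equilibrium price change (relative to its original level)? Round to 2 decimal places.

Before the shock: 471 - 4p = p - 14 ⇒ 485 = 5p ⇒ p = 97, q = 83.
The new curves are qd = 471 - 6p (demand) and qs = p - 14 (supply).
Clearing the new market: 471 - 6p = p - 14, so p = 485/7 ≈ 69.2857 and q = 387/7 ≈ 55.2857.
%Δp = (69.2857 − 97) / 97 × 100 = -28.57%.

-28.57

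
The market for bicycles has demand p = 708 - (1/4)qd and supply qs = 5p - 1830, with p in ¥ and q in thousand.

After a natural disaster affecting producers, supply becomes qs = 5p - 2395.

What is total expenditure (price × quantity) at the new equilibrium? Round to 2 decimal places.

295551.36

Original equilibrium: 2832 - 4p = 5p - 1830 gives 4662 = 9p, so p = 518 and q = 760.
With the change applied: demand qd = 2832 - 4p, supply qs = 5p - 2395.
Setting them equal: 2832 - 4p = 5p - 2395 → 5227 = 9p, so p = 5227/9 ≈ 580.7778 and q = 4580/9 ≈ 508.8889.
New expenditure = 580.7778 × 508.8889 = 295551.36.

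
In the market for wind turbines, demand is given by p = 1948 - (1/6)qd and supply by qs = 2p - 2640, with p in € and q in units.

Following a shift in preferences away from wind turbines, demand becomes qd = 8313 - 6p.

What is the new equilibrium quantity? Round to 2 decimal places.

98.25

Solve the original market: 11688 - 6p = 2p - 2640, hence p = 1791 and q = 942.
With the change applied: demand qd = 8313 - 6p, supply qs = 2p - 2640.
Equate the new curves: 8313 - 6p = 2p - 2640, giving 10953 = 8p, p = 1369.125, q = 98.25.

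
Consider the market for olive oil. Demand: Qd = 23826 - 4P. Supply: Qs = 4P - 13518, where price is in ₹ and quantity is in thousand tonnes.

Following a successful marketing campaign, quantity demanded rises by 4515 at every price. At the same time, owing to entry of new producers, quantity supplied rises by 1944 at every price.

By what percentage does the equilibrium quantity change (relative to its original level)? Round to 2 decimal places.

+62.66

Original equilibrium: 23826 - 4P = 4P - 13518 gives 37344 = 8P, so P = 4668 and Q = 5154.
After the shift, demand is Qd = 28341 - 4P and supply is Qs = 4P - 11574.
Clearing the new market: 28341 - 4P = 4P - 11574, so P = 4989.375 and Q = 8383.5.
%ΔQ = (8383.5 − 5154) / 5154 × 100 = +62.66%.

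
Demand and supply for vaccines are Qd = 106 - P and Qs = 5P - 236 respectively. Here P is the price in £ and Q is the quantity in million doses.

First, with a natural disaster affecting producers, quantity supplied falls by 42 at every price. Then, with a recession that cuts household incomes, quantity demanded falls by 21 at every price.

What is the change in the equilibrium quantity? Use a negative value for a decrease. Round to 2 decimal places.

-24.50

Original equilibrium: 106 - P = 5P - 236 gives 342 = 6P, so P = 57 and Q = 49.
After the shift, demand is Qd = 85 - P and supply is Qs = 5P - 278.
Setting them equal: 85 - P = 5P - 278 → 363 = 6P, so P = 60.5 and Q = 24.5.
ΔQ = 24.5 − 49 = -24.50.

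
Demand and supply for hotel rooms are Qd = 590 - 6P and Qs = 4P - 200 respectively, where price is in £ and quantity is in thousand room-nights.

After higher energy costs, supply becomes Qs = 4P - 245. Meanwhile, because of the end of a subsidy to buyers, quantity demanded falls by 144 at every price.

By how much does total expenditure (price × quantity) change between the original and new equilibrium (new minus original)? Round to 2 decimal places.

Before the shock: 590 - 6P = 4P - 200 ⇒ 790 = 10P ⇒ P = 79, Q = 116.
With the change applied: demand Qd = 446 - 6P, supply Qs = 4P - 245.
Equate the new curves: 446 - 6P = 4P - 245, giving 691 = 10P, P = 69.1, Q = 31.4.
Expenditure moves from 79×116 = 9164 to 69.1×31.4 = 2169.74; change = -6994.26.

-6994.26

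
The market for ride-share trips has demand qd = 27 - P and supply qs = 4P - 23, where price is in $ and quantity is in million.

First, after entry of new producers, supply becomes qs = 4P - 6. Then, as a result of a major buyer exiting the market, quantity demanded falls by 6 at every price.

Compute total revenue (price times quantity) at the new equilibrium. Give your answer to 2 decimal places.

84.24

Original equilibrium: 27 - P = 4P - 23 gives 50 = 5P, so P = 10 and q = 17.
The shock moves the curves to qd = 21 - P and qs = 4P - 6.
New equilibrium: 21 - P = 4P - 6 ⇒ 27 = 5P ⇒ P = 5.4, q = 15.6.
New expenditure = 5.4 × 15.6 = 84.24.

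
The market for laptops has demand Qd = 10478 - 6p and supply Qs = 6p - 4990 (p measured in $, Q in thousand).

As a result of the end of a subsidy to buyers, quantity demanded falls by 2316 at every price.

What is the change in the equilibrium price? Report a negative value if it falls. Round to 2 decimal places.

Before the shock: 10478 - 6p = 6p - 4990 ⇒ 15468 = 12p ⇒ p = 1289, Q = 2744.
With the change applied: demand Qd = 8162 - 6p, supply Qs = 6p - 4990.
New equilibrium: 8162 - 6p = 6p - 4990 ⇒ 13152 = 12p ⇒ p = 1096, Q = 1586.
Δp = 1096 − 1289 = -193.00.

-193.00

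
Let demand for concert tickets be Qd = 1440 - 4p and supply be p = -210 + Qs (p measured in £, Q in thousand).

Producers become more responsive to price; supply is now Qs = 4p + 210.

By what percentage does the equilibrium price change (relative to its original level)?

-37.5

Before the shock: 1440 - 4p = p + 210 ⇒ 1230 = 5p ⇒ p = 246, Q = 456.
With the change applied: demand Qd = 1440 - 4p, supply Qs = 4p + 210.
Equate the new curves: 1440 - 4p = 4p + 210, giving 1230 = 8p, p = 153.75, Q = 825.
%Δp = (153.75 − 246) / 246 × 100 = -37.5%.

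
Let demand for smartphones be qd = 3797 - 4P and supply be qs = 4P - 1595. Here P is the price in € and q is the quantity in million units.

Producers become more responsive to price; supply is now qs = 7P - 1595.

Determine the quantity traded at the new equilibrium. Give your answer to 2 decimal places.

1836.27

Initially, 3797 - 4P = 4P - 1595, so 5392 = 8P and P = 674, q = 1101.
The new curves are qd = 3797 - 4P (demand) and qs = 7P - 1595 (supply).
Clearing the new market: 3797 - 4P = 7P - 1595, so P = 5392/11 ≈ 490.1818 and q = 20199/11 ≈ 1836.2727.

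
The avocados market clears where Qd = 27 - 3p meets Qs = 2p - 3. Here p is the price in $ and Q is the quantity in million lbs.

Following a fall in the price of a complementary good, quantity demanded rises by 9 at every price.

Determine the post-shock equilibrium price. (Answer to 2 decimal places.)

7.80

Initially, 27 - 3p = 2p - 3, so 30 = 5p and p = 6, Q = 9.
The shock moves the curves to Qd = 36 - 3p and Qs = 2p - 3.
Equate the new curves: 36 - 3p = 2p - 3, giving 39 = 5p, p = 7.8, Q = 12.6.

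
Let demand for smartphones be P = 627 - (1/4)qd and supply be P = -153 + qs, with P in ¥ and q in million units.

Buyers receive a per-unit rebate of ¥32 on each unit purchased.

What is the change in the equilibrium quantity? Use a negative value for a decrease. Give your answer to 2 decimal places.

Original equilibrium: 2508 - 4P = P + 153 gives 2355 = 5P, so P = 471 and q = 624.
Since buyers' out-of-pocket price is the market price minus the rebate, the effective demand curve becomes qd = 2636 - 4P.
Setting them equal: 2636 - 4P = P + 153 → 2483 = 5P, so P = 496.6 and q = 649.6.
Δq = 649.6 − 624 = +25.60.

+25.60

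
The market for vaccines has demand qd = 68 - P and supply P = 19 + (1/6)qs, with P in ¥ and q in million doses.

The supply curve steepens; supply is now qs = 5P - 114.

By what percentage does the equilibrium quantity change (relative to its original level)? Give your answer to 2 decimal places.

Solve the original market: 68 - P = 6P - 114, hence P = 26 and q = 42.
With the change applied: demand qd = 68 - P, supply qs = 5P - 114.
New equilibrium: 68 - P = 5P - 114 ⇒ 182 = 6P ⇒ P = 91/3 ≈ 30.3333, q = 113/3 ≈ 37.6667.
%Δq = (37.6667 − 42) / 42 × 100 = -10.32%.

-10.32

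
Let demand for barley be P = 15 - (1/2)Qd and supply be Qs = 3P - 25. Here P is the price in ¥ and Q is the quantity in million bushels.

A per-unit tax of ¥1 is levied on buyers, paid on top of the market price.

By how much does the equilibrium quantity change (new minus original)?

Initially, 30 - 2P = 3P - 25, so 55 = 5P and P = 11, Q = 8.
Since buyers pay the price plus the tax, the effective demand curve becomes Qd = 28 - 2P.
Equate the new curves: 28 - 2P = 3P - 25, giving 53 = 5P, P = 10.6, Q = 6.8.
ΔQ = 6.8 − 8 = -1.2.

-1.2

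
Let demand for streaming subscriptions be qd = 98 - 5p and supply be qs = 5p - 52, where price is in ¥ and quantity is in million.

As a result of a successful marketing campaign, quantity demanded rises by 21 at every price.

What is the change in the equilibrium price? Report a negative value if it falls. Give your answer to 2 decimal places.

+2.10

Initially, 98 - 5p = 5p - 52, so 150 = 10p and p = 15, q = 23.
With the change applied: demand qd = 119 - 5p, supply qs = 5p - 52.
New equilibrium: 119 - 5p = 5p - 52 ⇒ 171 = 10p ⇒ p = 17.1, q = 33.5.
Δp = 17.1 − 15 = +2.10.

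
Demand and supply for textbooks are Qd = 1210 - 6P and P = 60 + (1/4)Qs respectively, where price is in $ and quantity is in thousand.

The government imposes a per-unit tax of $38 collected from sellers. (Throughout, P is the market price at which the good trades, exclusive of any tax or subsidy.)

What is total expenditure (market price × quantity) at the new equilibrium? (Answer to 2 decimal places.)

Solve the original market: 1210 - 6P = 4P - 240, hence P = 145 and Q = 340.
Since sellers keep the price net of the tax, the effective supply curve becomes Qs = 4P - 392.
Equate the new curves: 1210 - 6P = 4P - 392, giving 1602 = 10P, P = 160.2, Q = 248.8.
New expenditure = 160.2 × 248.8 = 39857.76.

39857.76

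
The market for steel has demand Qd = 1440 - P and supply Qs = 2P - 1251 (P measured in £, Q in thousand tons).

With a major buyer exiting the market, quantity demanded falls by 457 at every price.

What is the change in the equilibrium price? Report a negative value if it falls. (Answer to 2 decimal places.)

Original equilibrium: 1440 - P = 2P - 1251 gives 2691 = 3P, so P = 897 and Q = 543.
With the change applied: demand Qd = 983 - P, supply Qs = 2P - 1251.
Equate the new curves: 983 - P = 2P - 1251, giving 2234 = 3P, P = 2234/3 ≈ 744.6667, Q = 715/3 ≈ 238.3333.
ΔP = 744.6667 − 897 = -152.33.

-152.33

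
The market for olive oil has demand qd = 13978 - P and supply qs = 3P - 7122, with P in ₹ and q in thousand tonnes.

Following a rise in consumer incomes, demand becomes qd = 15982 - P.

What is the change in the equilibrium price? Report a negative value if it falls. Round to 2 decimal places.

+501.00

Solve the original market: 13978 - P = 3P - 7122, hence P = 5275 and q = 8703.
After the shift, demand is qd = 15982 - P and supply is qs = 3P - 7122.
Equate the new curves: 15982 - P = 3P - 7122, giving 23104 = 4P, P = 5776, q = 10206.
ΔP = 5776 − 5275 = +501.00.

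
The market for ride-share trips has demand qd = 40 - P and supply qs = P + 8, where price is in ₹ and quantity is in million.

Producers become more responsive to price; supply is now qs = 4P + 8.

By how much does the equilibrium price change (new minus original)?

Solve the original market: 40 - P = P + 8, hence P = 16 and q = 24.
The shock moves the curves to qd = 40 - P and qs = 4P + 8.
Setting them equal: 40 - P = 4P + 8 → 32 = 5P, so P = 6.4 and q = 33.6.
ΔP = 6.4 − 16 = -9.6.

-9.6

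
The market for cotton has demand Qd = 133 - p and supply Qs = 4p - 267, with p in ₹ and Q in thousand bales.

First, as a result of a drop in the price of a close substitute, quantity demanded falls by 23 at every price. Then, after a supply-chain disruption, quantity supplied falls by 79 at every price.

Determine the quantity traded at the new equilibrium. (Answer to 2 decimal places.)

Original equilibrium: 133 - p = 4p - 267 gives 400 = 5p, so p = 80 and Q = 53.
With the change applied: demand Qd = 110 - p, supply Qs = 4p - 346.
Equate the new curves: 110 - p = 4p - 346, giving 456 = 5p, p = 91.2, Q = 18.8.

18.80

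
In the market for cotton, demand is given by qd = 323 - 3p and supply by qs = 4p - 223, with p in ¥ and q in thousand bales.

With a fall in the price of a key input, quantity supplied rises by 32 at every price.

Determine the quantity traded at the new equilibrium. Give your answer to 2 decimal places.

Original equilibrium: 323 - 3p = 4p - 223 gives 546 = 7p, so p = 78 and q = 89.
With the change applied: demand qd = 323 - 3p, supply qs = 4p - 191.
New equilibrium: 323 - 3p = 4p - 191 ⇒ 514 = 7p ⇒ p = 514/7 ≈ 73.4286, q = 719/7 ≈ 102.7143.

102.71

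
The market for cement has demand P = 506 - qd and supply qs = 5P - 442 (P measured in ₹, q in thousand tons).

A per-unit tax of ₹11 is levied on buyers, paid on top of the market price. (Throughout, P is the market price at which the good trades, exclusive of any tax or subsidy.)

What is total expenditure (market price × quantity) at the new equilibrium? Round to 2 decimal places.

Before the shock: 506 - P = 5P - 442 ⇒ 948 = 6P ⇒ P = 158, q = 348.
Since buyers pay the price plus the tax, the effective demand curve becomes qd = 495 - P.
Clearing the new market: 495 - P = 5P - 442, so P = 937/6 ≈ 156.1667 and q = 2033/6 ≈ 338.8333.
New expenditure = 156.1667 × 338.8333 = 52914.47.

52914.47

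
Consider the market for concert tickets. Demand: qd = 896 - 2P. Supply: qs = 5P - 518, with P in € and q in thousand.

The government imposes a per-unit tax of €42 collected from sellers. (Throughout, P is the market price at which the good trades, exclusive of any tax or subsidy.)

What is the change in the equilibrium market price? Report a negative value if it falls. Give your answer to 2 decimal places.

+30.00

Initially, 896 - 2P = 5P - 518, so 1414 = 7P and P = 202, q = 492.
Since sellers keep the price net of the tax, the effective supply curve becomes qs = 5P - 728.
Equate the new curves: 896 - 2P = 5P - 728, giving 1624 = 7P, P = 232, q = 432.
ΔP = 232 − 202 = +30.00.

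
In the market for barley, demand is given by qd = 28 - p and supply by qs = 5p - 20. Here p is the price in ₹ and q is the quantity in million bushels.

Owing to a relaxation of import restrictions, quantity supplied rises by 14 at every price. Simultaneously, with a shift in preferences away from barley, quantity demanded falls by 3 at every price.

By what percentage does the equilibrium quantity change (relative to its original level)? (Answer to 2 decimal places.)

Solve the original market: 28 - p = 5p - 20, hence p = 8 and q = 20.
The shock moves the curves to qd = 25 - p and qs = 5p - 6.
Equate the new curves: 25 - p = 5p - 6, giving 31 = 6p, p = 31/6 ≈ 5.1667, q = 119/6 ≈ 19.8333.
%Δq = (19.8333 − 20) / 20 × 100 = -0.83%.

-0.83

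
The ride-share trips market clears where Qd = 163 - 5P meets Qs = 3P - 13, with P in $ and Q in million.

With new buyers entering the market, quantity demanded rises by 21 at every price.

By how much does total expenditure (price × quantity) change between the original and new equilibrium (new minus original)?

Solve the original market: 163 - 5P = 3P - 13, hence P = 22 and Q = 53.
With the change applied: demand Qd = 184 - 5P, supply Qs = 3P - 13.
Equate the new curves: 184 - 5P = 3P - 13, giving 197 = 8P, P = 24.625, Q = 60.875.
Expenditure moves from 22×53 = 1166 to 24.625×60.875 = 1499.046875; change = +333.046875.

+333.046875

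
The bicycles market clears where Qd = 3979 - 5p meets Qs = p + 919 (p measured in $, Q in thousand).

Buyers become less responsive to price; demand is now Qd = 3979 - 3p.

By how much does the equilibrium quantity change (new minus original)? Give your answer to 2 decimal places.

+255.00

Original equilibrium: 3979 - 5p = p + 919 gives 3060 = 6p, so p = 510 and Q = 1429.
After the shift, demand is Qd = 3979 - 3p and supply is Qs = p + 919.
Clearing the new market: 3979 - 3p = p + 919, so p = 765 and Q = 1684.
ΔQ = 1684 − 1429 = +255.00.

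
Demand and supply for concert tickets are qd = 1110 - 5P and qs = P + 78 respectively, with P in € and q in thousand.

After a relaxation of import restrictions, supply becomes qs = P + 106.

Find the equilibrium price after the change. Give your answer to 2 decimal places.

167.33

Before the shock: 1110 - 5P = P + 78 ⇒ 1032 = 6P ⇒ P = 172, q = 250.
The new curves are qd = 1110 - 5P (demand) and qs = P + 106 (supply).
New equilibrium: 1110 - 5P = P + 106 ⇒ 1004 = 6P ⇒ P = 502/3 ≈ 167.3333, q = 820/3 ≈ 273.3333.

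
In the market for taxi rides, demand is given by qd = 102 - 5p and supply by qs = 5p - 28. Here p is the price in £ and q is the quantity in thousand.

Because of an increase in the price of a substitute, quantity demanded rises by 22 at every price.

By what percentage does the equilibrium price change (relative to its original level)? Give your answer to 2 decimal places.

Solve the original market: 102 - 5p = 5p - 28, hence p = 13 and q = 37.
The shock moves the curves to qd = 124 - 5p and qs = 5p - 28.
New equilibrium: 124 - 5p = 5p - 28 ⇒ 152 = 10p ⇒ p = 15.2, q = 48.
%Δp = (15.2 − 13) / 13 × 100 = +16.92%.

+16.92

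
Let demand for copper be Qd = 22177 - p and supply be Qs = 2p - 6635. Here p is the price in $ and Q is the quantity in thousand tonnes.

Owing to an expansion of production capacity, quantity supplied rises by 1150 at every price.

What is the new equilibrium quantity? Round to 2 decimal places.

Initially, 22177 - p = 2p - 6635, so 28812 = 3p and p = 9604, Q = 12573.
The shock moves the curves to Qd = 22177 - p and Qs = 2p - 5485.
Equate the new curves: 22177 - p = 2p - 5485, giving 27662 = 3p, p = 27662/3 ≈ 9220.6667, Q = 38869/3 ≈ 12956.3333.

12956.33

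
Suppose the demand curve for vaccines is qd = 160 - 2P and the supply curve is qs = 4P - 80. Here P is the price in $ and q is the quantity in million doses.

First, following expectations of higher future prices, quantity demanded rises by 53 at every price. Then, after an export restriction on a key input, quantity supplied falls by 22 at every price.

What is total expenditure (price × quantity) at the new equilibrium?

Before the shock: 160 - 2P = 4P - 80 ⇒ 240 = 6P ⇒ P = 40, q = 80.
The shock moves the curves to qd = 213 - 2P and qs = 4P - 102.
New equilibrium: 213 - 2P = 4P - 102 ⇒ 315 = 6P ⇒ P = 52.5, q = 108.
New expenditure = 52.5 × 108 = 5670.

5670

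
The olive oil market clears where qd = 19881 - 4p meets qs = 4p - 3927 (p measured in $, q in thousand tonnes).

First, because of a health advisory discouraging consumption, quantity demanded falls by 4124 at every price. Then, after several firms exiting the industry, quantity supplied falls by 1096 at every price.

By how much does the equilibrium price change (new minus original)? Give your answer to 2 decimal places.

Solve the original market: 19881 - 4p = 4p - 3927, hence p = 2976 and q = 7977.
With the change applied: demand qd = 15757 - 4p, supply qs = 4p - 5023.
New equilibrium: 15757 - 4p = 4p - 5023 ⇒ 20780 = 8p ⇒ p = 2597.5, q = 5367.
Δp = 2597.5 − 2976 = -378.50.

-378.50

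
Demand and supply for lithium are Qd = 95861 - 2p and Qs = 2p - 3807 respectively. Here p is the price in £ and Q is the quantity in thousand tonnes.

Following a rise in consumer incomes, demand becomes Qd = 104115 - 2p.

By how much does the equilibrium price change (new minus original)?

Solve the original market: 95861 - 2p = 2p - 3807, hence p = 24917 and Q = 46027.
With the change applied: demand Qd = 104115 - 2p, supply Qs = 2p - 3807.
Equate the new curves: 104115 - 2p = 2p - 3807, giving 107922 = 4p, p = 26980.5, Q = 50154.
Δp = 26980.5 − 24917 = +2063.5.

+2063.5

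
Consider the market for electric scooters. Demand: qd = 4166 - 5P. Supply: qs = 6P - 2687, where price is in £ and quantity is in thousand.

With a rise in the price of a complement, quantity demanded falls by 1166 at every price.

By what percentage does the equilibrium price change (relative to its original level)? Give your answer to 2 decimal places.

-17.01

Solve the original market: 4166 - 5P = 6P - 2687, hence P = 623 and q = 1051.
After the shift, demand is qd = 3000 - 5P and supply is qs = 6P - 2687.
New equilibrium: 3000 - 5P = 6P - 2687 ⇒ 5687 = 11P ⇒ P = 517, q = 415.
%ΔP = (517 − 623) / 623 × 100 = -17.01%.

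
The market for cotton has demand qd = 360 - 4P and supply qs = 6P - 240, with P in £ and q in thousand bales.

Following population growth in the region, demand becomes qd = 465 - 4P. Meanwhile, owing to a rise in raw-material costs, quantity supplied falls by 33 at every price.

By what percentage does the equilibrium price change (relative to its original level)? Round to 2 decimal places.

Before the shock: 360 - 4P = 6P - 240 ⇒ 600 = 10P ⇒ P = 60, q = 120.
The new curves are qd = 465 - 4P (demand) and qs = 6P - 273 (supply).
Equate the new curves: 465 - 4P = 6P - 273, giving 738 = 10P, P = 73.8, q = 169.8.
%ΔP = (73.8 − 60) / 60 × 100 = +23.00%.

+23.00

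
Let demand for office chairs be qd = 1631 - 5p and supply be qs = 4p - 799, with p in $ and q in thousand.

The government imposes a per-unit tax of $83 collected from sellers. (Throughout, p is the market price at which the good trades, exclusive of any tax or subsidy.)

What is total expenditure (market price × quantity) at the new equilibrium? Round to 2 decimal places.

Solve the original market: 1631 - 5p = 4p - 799, hence p = 270 and q = 281.
Since sellers keep the price net of the tax, the effective supply curve becomes qs = 4p - 1131.
Setting them equal: 1631 - 5p = 4p - 1131 → 2762 = 9p, so p = 2762/9 ≈ 306.8889 and q = 869/9 ≈ 96.5556.
New expenditure = 306.8889 × 96.5556 = 29631.83.

29631.83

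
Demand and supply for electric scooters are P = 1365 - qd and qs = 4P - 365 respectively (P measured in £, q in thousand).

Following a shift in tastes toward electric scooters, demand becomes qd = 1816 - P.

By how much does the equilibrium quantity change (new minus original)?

Original equilibrium: 1365 - P = 4P - 365 gives 1730 = 5P, so P = 346 and q = 1019.
With the change applied: demand qd = 1816 - P, supply qs = 4P - 365.
Clearing the new market: 1816 - P = 4P - 365, so P = 436.2 and q = 1379.8.
Δq = 1379.8 − 1019 = +360.8.

+360.8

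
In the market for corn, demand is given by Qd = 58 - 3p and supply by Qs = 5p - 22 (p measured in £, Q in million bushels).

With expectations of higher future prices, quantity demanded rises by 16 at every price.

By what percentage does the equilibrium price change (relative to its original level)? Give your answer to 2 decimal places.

+20.00

Solve the original market: 58 - 3p = 5p - 22, hence p = 10 and Q = 28.
After the shift, demand is Qd = 74 - 3p and supply is Qs = 5p - 22.
Clearing the new market: 74 - 3p = 5p - 22, so p = 12 and Q = 38.
%Δp = (12 − 10) / 10 × 100 = +20.00%.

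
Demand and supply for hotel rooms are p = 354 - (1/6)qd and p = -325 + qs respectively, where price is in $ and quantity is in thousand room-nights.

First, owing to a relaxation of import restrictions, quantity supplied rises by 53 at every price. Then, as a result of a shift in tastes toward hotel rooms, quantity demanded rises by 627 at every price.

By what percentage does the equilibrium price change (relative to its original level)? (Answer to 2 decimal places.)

Original equilibrium: 2124 - 6p = p + 325 gives 1799 = 7p, so p = 257 and q = 582.
After the shift, demand is qd = 2751 - 6p and supply is qs = p + 378.
Setting them equal: 2751 - 6p = p + 378 → 2373 = 7p, so p = 339 and q = 717.
%Δp = (339 − 257) / 257 × 100 = +31.91%.

+31.91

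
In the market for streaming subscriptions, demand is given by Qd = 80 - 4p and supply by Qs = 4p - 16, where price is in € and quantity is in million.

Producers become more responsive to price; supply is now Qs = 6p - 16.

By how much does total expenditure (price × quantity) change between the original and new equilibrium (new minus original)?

+15.36

Initially, 80 - 4p = 4p - 16, so 96 = 8p and p = 12, Q = 32.
The new curves are Qd = 80 - 4p (demand) and Qs = 6p - 16 (supply).
New equilibrium: 80 - 4p = 6p - 16 ⇒ 96 = 10p ⇒ p = 9.6, Q = 41.6.
Expenditure moves from 12×32 = 384 to 9.6×41.6 = 399.36; change = +15.36.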